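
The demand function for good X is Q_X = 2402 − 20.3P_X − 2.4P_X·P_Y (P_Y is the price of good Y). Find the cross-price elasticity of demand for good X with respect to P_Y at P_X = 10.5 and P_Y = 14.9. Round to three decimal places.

-0.207

At P_X = 10.5 and P_Y = 14.9: Q_X = 1813.37.
∂Q_X/∂P_Y = -2.4P_X = -2.4(10.5) = -25.2000.
ε = (∂Q_X/∂P_Y)(P_Y/Q_X) = -25.2000 × (14.9/1813.37) ≈ -0.207.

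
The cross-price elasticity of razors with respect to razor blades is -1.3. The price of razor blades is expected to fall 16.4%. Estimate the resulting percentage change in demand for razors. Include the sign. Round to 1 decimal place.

21.3%

%ΔQ ≈ ε × %ΔP of razor blades = -1.3 × (-16.4%) = 21.3%.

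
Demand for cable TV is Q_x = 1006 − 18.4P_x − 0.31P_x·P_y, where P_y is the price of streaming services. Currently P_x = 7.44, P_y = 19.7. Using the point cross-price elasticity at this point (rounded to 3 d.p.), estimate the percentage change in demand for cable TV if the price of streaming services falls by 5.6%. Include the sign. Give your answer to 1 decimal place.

0.3%

At P_x = 7.44, P_y = 19.7: Q_x = 823.668.
∂Q_x/∂P_y = -0.31P_x = -2.3064.
ε = (∂Q_x/∂P_y)(P_y/Q_x) = -2.3064 × 19.7/823.668 ≈ -0.055.
%ΔQ_x ≈ ε × %ΔP_y = -0.055 × (-5.6%) = 0.3%.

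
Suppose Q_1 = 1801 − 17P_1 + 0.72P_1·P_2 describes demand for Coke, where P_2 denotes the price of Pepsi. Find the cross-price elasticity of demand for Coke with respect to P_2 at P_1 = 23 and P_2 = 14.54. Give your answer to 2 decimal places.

0.15

At P_1 = 23 and P_2 = 14.54: Q_1 = 1650.782.
∂Q_1/∂P_2 = 0.72P_1 = 0.72(23) = 16.5600.
ε = (∂Q_1/∂P_2)(P_2/Q_1) = 16.5600 × (14.54/1650.782) ≈ 0.15.
ε > 0: substitutes.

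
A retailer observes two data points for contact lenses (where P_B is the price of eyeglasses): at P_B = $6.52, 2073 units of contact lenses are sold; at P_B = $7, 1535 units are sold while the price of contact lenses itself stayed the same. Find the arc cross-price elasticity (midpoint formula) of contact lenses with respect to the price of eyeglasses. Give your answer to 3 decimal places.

ΔQ_A = 1535 − 2073 = -538; ΔP_B = 7 − 6.52 = 0.48.
Midpoints: Q̄_A = 1804.0, P̄_B = 6.76.
ε = (ΔQ_A/Q̄_A)/(ΔP_B/P̄_B) = (-538/1804.0)/(0.48/6.76) ≈ -4.200.

-4.200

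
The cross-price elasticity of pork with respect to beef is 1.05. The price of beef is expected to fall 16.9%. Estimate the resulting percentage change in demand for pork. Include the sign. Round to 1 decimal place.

-17.7%

%ΔQ ≈ ε × %ΔP of beef = 1.05 × (-16.9%) = -17.7%.
Demand for pork falls by about 17.7%.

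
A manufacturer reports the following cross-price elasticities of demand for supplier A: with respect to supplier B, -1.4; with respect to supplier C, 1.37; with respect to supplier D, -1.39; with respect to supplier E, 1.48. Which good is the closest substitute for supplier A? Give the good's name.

Substitutes have ε > 0. Among the positive values, 1.48 (supplier E) is largest.

supplier E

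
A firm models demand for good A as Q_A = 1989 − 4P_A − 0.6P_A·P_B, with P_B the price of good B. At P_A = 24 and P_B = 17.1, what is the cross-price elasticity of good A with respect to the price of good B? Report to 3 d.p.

-0.150

At P_A = 24 and P_B = 17.1: Q_A = 1646.76.
∂Q_A/∂P_B = -0.6P_A = -0.6(24) = -14.4000.
ε = (∂Q_A/∂P_B)(P_B/Q_A) = -14.4000 × (17.1/1646.76) ≈ -0.150.
ε < 0: complements.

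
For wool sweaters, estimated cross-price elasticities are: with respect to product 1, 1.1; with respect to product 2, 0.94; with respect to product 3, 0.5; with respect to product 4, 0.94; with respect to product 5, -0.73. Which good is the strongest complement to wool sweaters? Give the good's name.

product 5

Complements have ε < 0. The most negative value is -0.73 (product 5).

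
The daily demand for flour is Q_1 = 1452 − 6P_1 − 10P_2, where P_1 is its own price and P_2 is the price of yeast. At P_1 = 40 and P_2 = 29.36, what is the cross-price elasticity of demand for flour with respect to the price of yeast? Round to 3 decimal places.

At P_1 = 40 and P_2 = 29.36: Q_1 = 918.4.
∂Q_1/∂P_2 = -10.
ε = (∂Q_1/∂P_2)(P_2/Q_1) = -10 × (29.36/918.4) ≈ -0.320.
Since ε < 0, flour and yeast are complements.

-0.320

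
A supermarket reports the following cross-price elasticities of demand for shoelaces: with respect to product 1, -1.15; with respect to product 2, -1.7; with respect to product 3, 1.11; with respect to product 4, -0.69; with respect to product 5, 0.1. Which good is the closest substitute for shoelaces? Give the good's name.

product 3

Substitutes have ε > 0. Among the positive values, 1.11 (product 3) is largest.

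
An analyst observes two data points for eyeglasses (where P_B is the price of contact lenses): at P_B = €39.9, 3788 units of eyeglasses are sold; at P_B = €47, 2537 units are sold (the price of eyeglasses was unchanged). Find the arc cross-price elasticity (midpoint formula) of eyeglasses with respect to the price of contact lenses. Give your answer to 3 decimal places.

ΔQ_A = 2537 − 3788 = -1251; ΔP_B = 47 − 39.9 = 7.1.
Midpoints: Q̄_A = 3162.5, P̄_B = 43.45.
ε = (ΔQ_A/Q̄_A)/(ΔP_B/P̄_B) = (-1251/3162.5)/(7.1/43.45) ≈ -2.421.

-2.421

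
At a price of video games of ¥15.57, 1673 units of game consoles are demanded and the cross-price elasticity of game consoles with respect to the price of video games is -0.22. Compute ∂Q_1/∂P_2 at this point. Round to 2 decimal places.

-23.64

ε = (∂Q_1/∂P_2)·(P_2/Q_1) ⇒ ∂Q_1/∂P_2 = ε·Q_1/P_2 = -0.22 × 1673/15.57 ≈ -23.64.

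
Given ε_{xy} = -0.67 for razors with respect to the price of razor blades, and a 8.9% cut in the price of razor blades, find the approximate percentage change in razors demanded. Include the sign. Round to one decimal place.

6.0%

%ΔQ ≈ ε × %ΔP of razor blades = -0.67 × (-8.9%) = 6.0%.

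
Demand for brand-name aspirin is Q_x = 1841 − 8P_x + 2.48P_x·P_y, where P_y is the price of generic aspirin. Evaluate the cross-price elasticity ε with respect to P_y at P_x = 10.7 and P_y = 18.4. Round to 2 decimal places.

0.22

At P_x = 10.7 and P_y = 18.4: Q_x = 2243.662.
∂Q_x/∂P_y = 2.48P_x = 2.48(10.7) = 26.5360.
ε = (∂Q_x/∂P_y)(P_y/Q_x) = 26.5360 × (18.4/2243.662) ≈ 0.22.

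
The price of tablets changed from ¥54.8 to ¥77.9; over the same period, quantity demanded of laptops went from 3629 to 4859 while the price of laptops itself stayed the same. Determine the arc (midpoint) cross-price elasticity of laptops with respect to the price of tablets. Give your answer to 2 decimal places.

0.83

ΔQ_A = 4859 − 3629 = 1230; ΔP_B = 77.9 − 54.8 = 23.1.
Midpoints: Q̄_A = 4244.0, P̄_B = 66.35.
ε = (ΔQ_A/Q̄_A)/(ΔP_B/P̄_B) = (1230/4244.0)/(23.1/66.35) ≈ 0.83.
ε > 0: laptops and tablets are substitutes.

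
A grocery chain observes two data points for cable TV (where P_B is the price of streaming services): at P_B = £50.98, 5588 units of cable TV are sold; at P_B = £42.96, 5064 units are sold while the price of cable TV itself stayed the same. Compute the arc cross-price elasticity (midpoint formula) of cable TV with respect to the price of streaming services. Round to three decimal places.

0.576

ΔQ_A = 5064 − 5588 = -524; ΔP_B = 42.96 − 50.98 = -8.02.
Midpoints: Q̄_A = 5326.0, P̄_B = 46.97.
ε = (ΔQ_A/Q̄_A)/(ΔP_B/P̄_B) = (-524/5326.0)/(-8.02/46.97) ≈ 0.576.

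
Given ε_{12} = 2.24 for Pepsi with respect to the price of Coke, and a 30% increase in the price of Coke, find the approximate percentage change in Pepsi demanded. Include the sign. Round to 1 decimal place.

%ΔQ ≈ ε × %ΔP of Coke = 2.24 × (30%) = 67.2%.
Demand for Pepsi rises by about 67.2%.

67.2%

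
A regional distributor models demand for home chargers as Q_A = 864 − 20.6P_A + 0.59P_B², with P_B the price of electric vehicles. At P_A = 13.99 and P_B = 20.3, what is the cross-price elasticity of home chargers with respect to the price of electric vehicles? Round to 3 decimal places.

0.594

At P_A = 13.99 and P_B = 20.3: Q_A = 818.939.
∂Q_A/∂P_B = 1.18P_B = 1.18(20.3) = 23.9540.
ε = (∂Q_A/∂P_B)(P_B/Q_A) = 23.9540 × (20.3/818.939) ≈ 0.594.
ε > 0: substitutes.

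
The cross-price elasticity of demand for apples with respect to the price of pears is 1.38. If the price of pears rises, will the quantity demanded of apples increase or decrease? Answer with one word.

ε > 0 and the price of pears rises, so the quantity of apples moves in the same direction: it increases.

increase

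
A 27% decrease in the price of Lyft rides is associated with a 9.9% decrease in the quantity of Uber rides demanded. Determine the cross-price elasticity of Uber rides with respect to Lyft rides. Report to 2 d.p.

ε = (%ΔQ of Uber rides) / (%ΔP of Lyft rides) = (-9.9%) / (-27%) ≈ 0.37.
Positive cross-price elasticity: substitutes.

0.37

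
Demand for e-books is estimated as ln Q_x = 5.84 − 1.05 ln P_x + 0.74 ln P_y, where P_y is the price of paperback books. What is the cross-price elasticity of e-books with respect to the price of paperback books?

0.74

In a log-linear (constant-elasticity) demand function, the coefficient on ln P_y is the cross-price elasticity.
ε = 0.74. Positive, so e-books and paperback books are substitutes.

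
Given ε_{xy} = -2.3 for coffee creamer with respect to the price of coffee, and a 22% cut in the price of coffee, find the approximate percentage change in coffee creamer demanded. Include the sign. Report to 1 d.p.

%ΔQ ≈ ε × %ΔP of coffee = -2.3 × (-22%) = 50.6%.
Demand for coffee creamer rises by about 50.6%.

50.6%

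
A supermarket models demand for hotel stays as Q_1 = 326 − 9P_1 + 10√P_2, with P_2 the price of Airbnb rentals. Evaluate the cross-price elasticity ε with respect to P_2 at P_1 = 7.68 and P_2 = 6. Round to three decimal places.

0.044

At P_1 = 7.68 and P_2 = 6: Q_1 = 281.375.
∂Q_1/∂P_2 = 10/(2√P_2) = 10/(2√6) = 2.0412.
ε = (∂Q_1/∂P_2)(P_2/Q_1) = 2.0412 × (6/281.375) ≈ 0.044.
ε > 0: substitutes.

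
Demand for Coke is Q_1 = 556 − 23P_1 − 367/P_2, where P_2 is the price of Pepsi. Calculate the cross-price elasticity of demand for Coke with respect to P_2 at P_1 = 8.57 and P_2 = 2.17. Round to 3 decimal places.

At P_1 = 8.57 and P_2 = 2.17: Q_1 = 189.766.
∂Q_1/∂P_2 = 367/P_2² = 77.9375.
ε = (∂Q_1/∂P_2)(P_2/Q_1) = 77.9375 × (2.17/189.766) ≈ 0.891.

0.891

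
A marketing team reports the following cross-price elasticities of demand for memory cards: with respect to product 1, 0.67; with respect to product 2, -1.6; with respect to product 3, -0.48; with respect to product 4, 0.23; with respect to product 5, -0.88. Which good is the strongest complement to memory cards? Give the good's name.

Complements have ε < 0. The most negative value is -1.6 (product 2).

product 2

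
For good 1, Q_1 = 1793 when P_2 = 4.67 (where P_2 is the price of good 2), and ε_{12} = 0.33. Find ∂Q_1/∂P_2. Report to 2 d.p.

ε = (∂Q_1/∂P_2)·(P_2/Q_1) ⇒ ∂Q_1/∂P_2 = ε·Q_1/P_2 = 0.33 × 1793/4.67 ≈ 126.70.

126.70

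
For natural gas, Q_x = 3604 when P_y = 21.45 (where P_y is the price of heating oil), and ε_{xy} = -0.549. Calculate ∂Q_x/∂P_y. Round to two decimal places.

-92.24

ε = (∂Q_x/∂P_y)·(P_y/Q_x) ⇒ ∂Q_x/∂P_y = ε·Q_x/P_y = -0.549 × 3604/21.45 ≈ -92.24.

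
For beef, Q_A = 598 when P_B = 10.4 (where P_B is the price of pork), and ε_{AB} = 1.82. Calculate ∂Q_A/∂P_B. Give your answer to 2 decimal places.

ε = (∂Q_A/∂P_B)·(P_B/Q_A) ⇒ ∂Q_A/∂P_B = ε·Q_A/P_B = 1.82 × 598/10.4 ≈ 104.65.

104.65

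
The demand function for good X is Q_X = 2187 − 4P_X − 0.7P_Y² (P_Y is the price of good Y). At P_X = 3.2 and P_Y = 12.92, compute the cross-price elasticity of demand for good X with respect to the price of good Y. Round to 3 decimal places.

At P_X = 3.2 and P_Y = 12.92: Q_X = 2057.352.
∂Q_X/∂P_Y = -1.4P_Y = -1.4(12.92) = -18.0880.
ε = (∂Q_X/∂P_Y)(P_Y/Q_X) = -18.0880 × (12.92/2057.352) ≈ -0.114.
ε < 0: complements.

-0.114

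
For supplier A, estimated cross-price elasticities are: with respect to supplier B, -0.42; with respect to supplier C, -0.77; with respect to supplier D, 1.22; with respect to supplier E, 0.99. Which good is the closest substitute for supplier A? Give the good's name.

Substitutes have ε > 0. Among the positive values, 1.22 (supplier D) is largest.

supplier D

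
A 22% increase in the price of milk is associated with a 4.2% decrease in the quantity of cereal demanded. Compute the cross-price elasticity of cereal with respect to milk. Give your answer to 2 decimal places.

ε = (%ΔQ of cereal) / (%ΔP of milk) = (-4.2%) / (22%) ≈ -0.19.

-0.19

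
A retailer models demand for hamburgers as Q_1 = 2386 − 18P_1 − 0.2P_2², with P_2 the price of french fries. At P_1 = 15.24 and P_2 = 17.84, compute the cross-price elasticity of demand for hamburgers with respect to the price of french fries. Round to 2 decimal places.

-0.06

At P_1 = 15.24 and P_2 = 17.84: Q_1 = 2048.027.
∂Q_1/∂P_2 = -0.4P_2 = -0.4(17.84) = -7.1360.
ε = (∂Q_1/∂P_2)(P_2/Q_1) = -7.1360 × (17.84/2048.027) ≈ -0.06.
ε < 0: complements.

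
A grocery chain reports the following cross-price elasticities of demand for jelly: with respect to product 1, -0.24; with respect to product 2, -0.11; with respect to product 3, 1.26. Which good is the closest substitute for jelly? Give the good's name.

Substitutes have ε > 0. Among the positive values, 1.26 (product 3) is largest.

product 3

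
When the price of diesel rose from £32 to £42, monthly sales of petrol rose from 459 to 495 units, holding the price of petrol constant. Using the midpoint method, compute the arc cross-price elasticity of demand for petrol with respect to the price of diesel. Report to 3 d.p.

ΔQ_A = 495 − 459 = 36; ΔP_B = 42 − 32 = 10.
Midpoints: Q̄_A = 477.0, P̄_B = 37.00.
ε = (ΔQ_A/Q̄_A)/(ΔP_B/P̄_B) = (36/477.0)/(10/37.00) ≈ 0.279.

0.279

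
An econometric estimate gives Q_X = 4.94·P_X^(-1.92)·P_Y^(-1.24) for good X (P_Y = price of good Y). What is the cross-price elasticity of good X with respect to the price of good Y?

-1.24

In a log-linear (constant-elasticity) demand function, the coefficient on the exponent of P_Y is the cross-price elasticity.
ε = -1.24. Negative, so good X and good Y are complements.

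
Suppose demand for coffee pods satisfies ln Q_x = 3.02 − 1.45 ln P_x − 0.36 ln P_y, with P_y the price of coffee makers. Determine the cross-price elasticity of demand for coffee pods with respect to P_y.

In a log-linear (constant-elasticity) demand function, the coefficient on ln P_y is the cross-price elasticity.
ε = -0.36. Negative, so coffee pods and coffee makers are complements.

-0.36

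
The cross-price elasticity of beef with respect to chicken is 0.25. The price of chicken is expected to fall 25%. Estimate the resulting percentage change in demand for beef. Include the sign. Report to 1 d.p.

%ΔQ ≈ ε × %ΔP of chicken = 0.25 × (-25%) = -6.3%.

-6.3%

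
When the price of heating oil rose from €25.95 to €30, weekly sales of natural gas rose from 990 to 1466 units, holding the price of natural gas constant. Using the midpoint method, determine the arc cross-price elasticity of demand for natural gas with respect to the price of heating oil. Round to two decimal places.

ΔQ_A = 1466 − 990 = 476; ΔP_B = 30 − 25.95 = 4.05.
Midpoints: Q̄_A = 1228.0, P̄_B = 27.98.
ε = (ΔQ_A/Q̄_A)/(ΔP_B/P̄_B) = (476/1228.0)/(4.05/27.98) ≈ 2.68.
ε > 0: natural gas and heating oil are substitutes.

2.68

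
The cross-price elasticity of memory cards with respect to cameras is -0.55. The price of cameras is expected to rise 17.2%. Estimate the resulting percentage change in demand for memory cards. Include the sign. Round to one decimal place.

%ΔQ ≈ ε × %ΔP of cameras = -0.55 × (17.2%) = -9.5%.

-9.5%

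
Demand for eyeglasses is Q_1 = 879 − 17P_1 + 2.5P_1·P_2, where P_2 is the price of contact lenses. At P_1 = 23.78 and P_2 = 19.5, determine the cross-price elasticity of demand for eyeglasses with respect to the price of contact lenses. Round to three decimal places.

At P_1 = 23.78 and P_2 = 19.5: Q_1 = 1634.015.
∂Q_1/∂P_2 = 2.5P_1 = 2.5(23.78) = 59.4500.
ε = (∂Q_1/∂P_2)(P_2/Q_1) = 59.4500 × (19.5/1634.015) ≈ 0.709.
ε > 0: substitutes.

0.709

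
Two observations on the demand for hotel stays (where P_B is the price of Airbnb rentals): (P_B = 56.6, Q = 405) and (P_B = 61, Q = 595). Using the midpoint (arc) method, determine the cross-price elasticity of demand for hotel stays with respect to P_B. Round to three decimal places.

ΔQ_A = 595 − 405 = 190; ΔP_B = 61 − 56.6 = 4.4.
Midpoints: Q̄_A = 500.0, P̄_B = 58.80.
ε = (ΔQ_A/Q̄_A)/(ΔP_B/P̄_B) = (190/500.0)/(4.4/58.80) ≈ 5.078.

5.078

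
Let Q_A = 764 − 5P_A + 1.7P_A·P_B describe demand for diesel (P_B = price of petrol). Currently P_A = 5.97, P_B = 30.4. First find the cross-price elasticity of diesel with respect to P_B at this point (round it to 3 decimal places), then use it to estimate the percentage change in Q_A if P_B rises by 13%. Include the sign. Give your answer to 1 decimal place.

3.8%

At P_A = 5.97, P_B = 30.4: Q_A = 1042.680.
∂Q_A/∂P_B = 1.7P_A = 10.1490.
ε = (∂Q_A/∂P_B)(P_B/Q_A) = 10.1490 × 30.4/1042.680 ≈ 0.296.
%ΔQ_A ≈ ε × %ΔP_B = 0.296 × (13%) = 3.8%.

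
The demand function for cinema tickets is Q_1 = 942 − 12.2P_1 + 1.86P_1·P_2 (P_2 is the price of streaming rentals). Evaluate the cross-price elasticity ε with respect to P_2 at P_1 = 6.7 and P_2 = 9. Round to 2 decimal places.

At P_1 = 6.7 and P_2 = 9: Q_1 = 972.418.
∂Q_1/∂P_2 = 1.86P_1 = 1.86(6.7) = 12.4620.
ε = (∂Q_1/∂P_2)(P_2/Q_1) = 12.4620 × (9/972.418) ≈ 0.12.
ε > 0: substitutes.

0.12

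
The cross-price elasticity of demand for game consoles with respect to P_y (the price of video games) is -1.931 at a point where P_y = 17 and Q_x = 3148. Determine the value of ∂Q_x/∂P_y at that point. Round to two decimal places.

-357.58

ε = (∂Q_x/∂P_y)·(P_y/Q_x) ⇒ ∂Q_x/∂P_y = ε·Q_x/P_y = -1.931 × 3148/17 ≈ -357.58.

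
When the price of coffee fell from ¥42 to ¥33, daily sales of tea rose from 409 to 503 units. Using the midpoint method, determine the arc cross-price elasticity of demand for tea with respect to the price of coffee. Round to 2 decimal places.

-0.86

ΔQ_A = 503 − 409 = 94; ΔP_B = 33 − 42 = -9.
Midpoints: Q̄_A = 456.0, P̄_B = 37.50.
ε = (ΔQ_A/Q̄_A)/(ΔP_B/P̄_B) = (94/456.0)/(-9/37.50) ≈ -0.86.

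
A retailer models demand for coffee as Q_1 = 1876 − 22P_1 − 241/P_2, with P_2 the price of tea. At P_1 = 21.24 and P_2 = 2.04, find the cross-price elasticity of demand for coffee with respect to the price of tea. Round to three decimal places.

0.092

At P_1 = 21.24 and P_2 = 2.04: Q_1 = 1290.583.
∂Q_1/∂P_2 = 241/P_2² = 57.9104.
ε = (∂Q_1/∂P_2)(P_2/Q_1) = 57.9104 × (2.04/1290.583) ≈ 0.092.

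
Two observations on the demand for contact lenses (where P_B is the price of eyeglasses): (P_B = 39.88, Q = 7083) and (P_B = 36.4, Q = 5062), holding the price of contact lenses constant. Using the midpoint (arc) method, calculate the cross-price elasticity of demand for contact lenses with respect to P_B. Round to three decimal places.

3.648

ΔQ_A = 5062 − 7083 = -2021; ΔP_B = 36.4 − 39.88 = -3.48.
Midpoints: Q̄_A = 6072.5, P̄_B = 38.14.
ε = (ΔQ_A/Q̄_A)/(ΔP_B/P̄_B) = (-2021/6072.5)/(-3.48/38.14) ≈ 3.648.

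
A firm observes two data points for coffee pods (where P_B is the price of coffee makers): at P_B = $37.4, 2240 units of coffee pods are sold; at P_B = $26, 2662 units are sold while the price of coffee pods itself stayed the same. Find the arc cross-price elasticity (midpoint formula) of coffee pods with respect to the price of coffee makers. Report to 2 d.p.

-0.48

ΔQ_A = 2662 − 2240 = 422; ΔP_B = 26 − 37.4 = -11.4.
Midpoints: Q̄_A = 2451.0, P̄_B = 31.70.
ε = (ΔQ_A/Q̄_A)/(ΔP_B/P̄_B) = (422/2451.0)/(-11.4/31.70) ≈ -0.48.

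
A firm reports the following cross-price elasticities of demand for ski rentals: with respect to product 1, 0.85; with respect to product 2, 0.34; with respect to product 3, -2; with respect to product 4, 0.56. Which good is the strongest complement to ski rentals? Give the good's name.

product 3

Complements have ε < 0. The most negative value is -2 (product 3).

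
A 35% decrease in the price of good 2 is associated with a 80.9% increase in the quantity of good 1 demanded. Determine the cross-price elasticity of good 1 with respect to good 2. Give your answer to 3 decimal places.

-2.311

ε = (%ΔQ of good 1) / (%ΔP of good 2) = (80.9%) / (-35%) ≈ -2.311.
Negative cross-price elasticity: complements.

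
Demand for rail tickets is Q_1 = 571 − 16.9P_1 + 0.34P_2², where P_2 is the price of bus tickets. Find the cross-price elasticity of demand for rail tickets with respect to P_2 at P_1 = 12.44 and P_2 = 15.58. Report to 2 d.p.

At P_1 = 12.44 and P_2 = 15.58: Q_1 = 443.294.
∂Q_1/∂P_2 = 0.68P_2 = 0.68(15.58) = 10.5944.
ε = (∂Q_1/∂P_2)(P_2/Q_1) = 10.5944 × (15.58/443.294) ≈ 0.37.
ε > 0: substitutes.

0.37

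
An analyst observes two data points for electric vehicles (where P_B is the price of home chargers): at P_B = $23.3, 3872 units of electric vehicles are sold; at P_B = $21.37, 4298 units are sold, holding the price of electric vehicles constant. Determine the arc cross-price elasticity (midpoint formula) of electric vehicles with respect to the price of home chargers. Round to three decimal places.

ΔQ_A = 4298 − 3872 = 426; ΔP_B = 21.37 − 23.3 = -1.93.
Midpoints: Q̄_A = 4085.0, P̄_B = 22.34.
ε = (ΔQ_A/Q̄_A)/(ΔP_B/P̄_B) = (426/4085.0)/(-1.93/22.34) ≈ -1.207.
ε < 0: electric vehicles and home chargers are complements.

-1.207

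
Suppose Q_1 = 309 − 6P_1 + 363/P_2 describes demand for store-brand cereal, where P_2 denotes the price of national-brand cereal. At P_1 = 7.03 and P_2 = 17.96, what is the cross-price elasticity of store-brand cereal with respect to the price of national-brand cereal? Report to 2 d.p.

-0.07

At P_1 = 7.03 and P_2 = 17.96: Q_1 = 287.032.
∂Q_1/∂P_2 = −363/P_2² = -1.1254.
ε = (∂Q_1/∂P_2)(P_2/Q_1) = -1.1254 × (17.96/287.032) ≈ -0.07.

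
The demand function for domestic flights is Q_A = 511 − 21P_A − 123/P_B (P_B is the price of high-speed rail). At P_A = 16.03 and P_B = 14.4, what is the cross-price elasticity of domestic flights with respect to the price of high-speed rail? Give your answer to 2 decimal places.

0.05

At P_A = 16.03 and P_B = 14.4: Q_A = 165.828.
∂Q_A/∂P_B = 123/P_B² = 0.5932.
ε = (∂Q_A/∂P_B)(P_B/Q_A) = 0.5932 × (14.4/165.828) ≈ 0.05.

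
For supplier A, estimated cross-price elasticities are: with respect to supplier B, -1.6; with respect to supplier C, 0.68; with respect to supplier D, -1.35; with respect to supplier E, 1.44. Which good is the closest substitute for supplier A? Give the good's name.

supplier E

Substitutes have ε > 0. Among the positive values, 1.44 (supplier E) is largest.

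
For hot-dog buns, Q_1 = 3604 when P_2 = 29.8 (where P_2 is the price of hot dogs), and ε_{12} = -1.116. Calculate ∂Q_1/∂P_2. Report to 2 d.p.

ε = (∂Q_1/∂P_2)·(P_2/Q_1) ⇒ ∂Q_1/∂P_2 = ε·Q_1/P_2 = -1.116 × 3604/29.8 ≈ -134.97.

-134.97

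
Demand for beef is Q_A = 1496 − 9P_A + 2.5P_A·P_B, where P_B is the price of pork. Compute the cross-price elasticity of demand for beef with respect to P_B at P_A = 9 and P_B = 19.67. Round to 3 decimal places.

At P_A = 9 and P_B = 19.67: Q_A = 1857.575.
∂Q_A/∂P_B = 2.5P_A = 2.5(9) = 22.5000.
ε = (∂Q_A/∂P_B)(P_B/Q_A) = 22.5000 × (19.67/1857.575) ≈ 0.238.

0.238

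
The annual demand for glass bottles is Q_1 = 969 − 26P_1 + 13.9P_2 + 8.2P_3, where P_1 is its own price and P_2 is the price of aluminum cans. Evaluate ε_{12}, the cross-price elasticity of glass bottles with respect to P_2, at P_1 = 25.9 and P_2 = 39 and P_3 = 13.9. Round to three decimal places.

0.570

At P_1 = 25.9 and P_2 = 39 and P_3 = 13.9: Q_1 = 951.68.
∂Q_1/∂P_2 = 13.9.
ε = (∂Q_1/∂P_2)(P_2/Q_1) = 13.9 × (39/951.68) ≈ 0.570.
Since ε > 0, glass bottles and aluminum cans are substitutes.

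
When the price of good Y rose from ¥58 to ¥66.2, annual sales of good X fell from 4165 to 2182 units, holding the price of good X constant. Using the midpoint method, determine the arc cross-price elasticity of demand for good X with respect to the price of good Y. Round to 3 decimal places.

ΔQ_X = 2182 − 4165 = -1983; ΔP_Y = 66.2 − 58 = 8.2.
Midpoints: Q̄_X = 3173.5, P̄_Y = 62.10.
ε = (ΔQ_X/Q̄_X)/(ΔP_Y/P̄_Y) = (-1983/3173.5)/(8.2/62.10) ≈ -4.732.

-4.732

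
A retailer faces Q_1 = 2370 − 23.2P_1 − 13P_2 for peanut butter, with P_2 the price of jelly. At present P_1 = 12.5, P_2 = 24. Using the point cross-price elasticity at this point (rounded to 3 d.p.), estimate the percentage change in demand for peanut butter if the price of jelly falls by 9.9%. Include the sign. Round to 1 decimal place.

1.7%

At P_1 = 12.5, P_2 = 24: Q_1 = 1768.
∂Q_1/∂P_2 = -13.
ε = (∂Q_1/∂P_2)(P_2/Q_1) = -13.0000 × 24/1768 ≈ -0.176.
%ΔQ_1 ≈ ε × %ΔP_2 = -0.176 × (-9.9%) = 1.7%.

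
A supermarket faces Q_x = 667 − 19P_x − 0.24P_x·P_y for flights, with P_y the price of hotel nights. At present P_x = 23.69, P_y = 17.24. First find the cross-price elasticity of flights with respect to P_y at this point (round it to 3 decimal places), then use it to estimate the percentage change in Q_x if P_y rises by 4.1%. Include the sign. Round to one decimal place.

At P_x = 23.69, P_y = 17.24: Q_x = 118.870.
∂Q_x/∂P_y = -0.24P_x = -5.6856.
ε = (∂Q_x/∂P_y)(P_y/Q_x) = -5.6856 × 17.24/118.870 ≈ -0.825.
%ΔQ_x ≈ ε × %ΔP_y = -0.825 × (4.1%) = -3.4%.

-3.4%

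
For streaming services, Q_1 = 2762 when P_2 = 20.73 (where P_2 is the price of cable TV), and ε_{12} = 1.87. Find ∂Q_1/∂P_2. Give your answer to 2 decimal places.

249.15

ε = (∂Q_1/∂P_2)·(P_2/Q_1) ⇒ ∂Q_1/∂P_2 = ε·Q_1/P_2 = 1.87 × 2762/20.73 ≈ 249.15.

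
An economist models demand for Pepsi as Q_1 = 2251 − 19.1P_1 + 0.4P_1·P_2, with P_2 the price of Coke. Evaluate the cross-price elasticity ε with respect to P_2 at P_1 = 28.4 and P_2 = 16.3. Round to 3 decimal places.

0.098

At P_1 = 28.4 and P_2 = 16.3: Q_1 = 1893.728.
∂Q_1/∂P_2 = 0.4P_1 = 0.4(28.4) = 11.3600.
ε = (∂Q_1/∂P_2)(P_2/Q_1) = 11.3600 × (16.3/1893.728) ≈ 0.098.
ε > 0: substitutes.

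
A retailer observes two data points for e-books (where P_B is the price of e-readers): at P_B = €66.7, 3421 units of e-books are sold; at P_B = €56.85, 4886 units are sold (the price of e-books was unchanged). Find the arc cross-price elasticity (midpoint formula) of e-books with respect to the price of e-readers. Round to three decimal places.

ΔQ_A = 4886 − 3421 = 1465; ΔP_B = 56.85 − 66.7 = -9.85.
Midpoints: Q̄_A = 4153.5, P̄_B = 61.78.
ε = (ΔQ_A/Q̄_A)/(ΔP_B/P̄_B) = (1465/4153.5)/(-9.85/61.78) ≈ -2.212.

-2.212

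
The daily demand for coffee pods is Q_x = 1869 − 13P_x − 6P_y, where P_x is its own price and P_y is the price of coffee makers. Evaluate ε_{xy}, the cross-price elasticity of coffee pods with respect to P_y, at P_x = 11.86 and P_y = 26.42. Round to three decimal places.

At P_x = 11.86 and P_y = 26.42: Q_x = 1556.3.
∂Q_x/∂P_y = -6.
ε = (∂Q_x/∂P_y)(P_y/Q_x) = -6 × (26.42/1556.3) ≈ -0.102.

-0.102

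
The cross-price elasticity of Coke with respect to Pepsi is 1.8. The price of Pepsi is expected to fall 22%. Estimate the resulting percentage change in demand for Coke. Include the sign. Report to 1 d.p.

%ΔQ ≈ ε × %ΔP of Pepsi = 1.8 × (-22%) = -39.6%.

-39.6%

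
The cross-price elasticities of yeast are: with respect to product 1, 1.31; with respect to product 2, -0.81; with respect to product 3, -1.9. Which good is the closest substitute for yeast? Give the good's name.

Substitutes have ε > 0. Among the positive values, 1.31 (product 1) is largest.

product 1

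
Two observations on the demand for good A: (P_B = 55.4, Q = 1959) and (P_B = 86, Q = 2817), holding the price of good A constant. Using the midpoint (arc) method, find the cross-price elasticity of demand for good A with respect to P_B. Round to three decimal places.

0.830

ΔQ_A = 2817 − 1959 = 858; ΔP_B = 86 − 55.4 = 30.6.
Midpoints: Q̄_A = 2388.0, P̄_B = 70.70.
ε = (ΔQ_A/Q̄_A)/(ΔP_B/P̄_B) = (858/2388.0)/(30.6/70.70) ≈ 0.830.
ε > 0: good A and good B are substitutes.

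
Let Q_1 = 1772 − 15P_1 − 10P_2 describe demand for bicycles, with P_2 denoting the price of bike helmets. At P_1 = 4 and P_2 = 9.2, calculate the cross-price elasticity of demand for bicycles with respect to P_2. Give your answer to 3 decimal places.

At P_1 = 4 and P_2 = 9.2: Q_1 = 1620.
∂Q_1/∂P_2 = -10.
ε = (∂Q_1/∂P_2)(P_2/Q_1) = -10 × (9.2/1620) ≈ -0.057.
Since ε < 0, bicycles and bike helmets are complements.

-0.057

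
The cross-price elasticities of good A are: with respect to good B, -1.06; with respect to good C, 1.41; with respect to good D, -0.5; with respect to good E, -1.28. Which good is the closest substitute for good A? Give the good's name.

good C

Substitutes have ε > 0. Among the positive values, 1.41 (good C) is largest.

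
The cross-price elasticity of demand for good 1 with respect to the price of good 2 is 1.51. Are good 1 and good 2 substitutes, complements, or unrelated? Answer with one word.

substitutes

ε = 1.51 > 0, so a higher price of good 2 raises demand for good 1: substitutes.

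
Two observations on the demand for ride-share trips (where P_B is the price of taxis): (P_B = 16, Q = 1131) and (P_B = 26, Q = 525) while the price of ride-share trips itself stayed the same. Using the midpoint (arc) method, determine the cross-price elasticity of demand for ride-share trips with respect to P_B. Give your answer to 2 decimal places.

-1.54

ΔQ_A = 525 − 1131 = -606; ΔP_B = 26 − 16 = 10.
Midpoints: Q̄_A = 828.0, P̄_B = 21.00.
ε = (ΔQ_A/Q̄_A)/(ΔP_B/P̄_B) = (-606/828.0)/(10/21.00) ≈ -1.54.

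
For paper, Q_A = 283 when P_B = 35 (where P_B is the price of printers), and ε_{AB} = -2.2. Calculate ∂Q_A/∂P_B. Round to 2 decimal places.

ε = (∂Q_A/∂P_B)·(P_B/Q_A) ⇒ ∂Q_A/∂P_B = ε·Q_A/P_B = -2.2 × 283/35 ≈ -17.79.

-17.79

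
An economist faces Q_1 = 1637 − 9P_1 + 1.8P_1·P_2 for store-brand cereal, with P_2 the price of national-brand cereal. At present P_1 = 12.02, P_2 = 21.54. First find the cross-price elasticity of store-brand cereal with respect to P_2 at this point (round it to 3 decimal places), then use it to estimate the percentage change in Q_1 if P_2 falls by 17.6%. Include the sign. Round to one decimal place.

-4.1%

At P_1 = 12.02, P_2 = 21.54: Q_1 = 1994.859.
∂Q_1/∂P_2 = 1.8P_1 = 21.6360.
ε = (∂Q_1/∂P_2)(P_2/Q_1) = 21.6360 × 21.54/1994.859 ≈ 0.234.
%ΔQ_1 ≈ ε × %ΔP_2 = 0.234 × (-17.6%) = -4.1%.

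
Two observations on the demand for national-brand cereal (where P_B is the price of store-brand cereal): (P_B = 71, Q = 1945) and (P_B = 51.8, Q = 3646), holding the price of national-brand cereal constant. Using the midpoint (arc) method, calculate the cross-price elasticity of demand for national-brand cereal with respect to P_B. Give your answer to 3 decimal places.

ΔQ_A = 3646 − 1945 = 1701; ΔP_B = 51.8 − 71 = -19.2.
Midpoints: Q̄_A = 2795.5, P̄_B = 61.40.
ε = (ΔQ_A/Q̄_A)/(ΔP_B/P̄_B) = (1701/2795.5)/(-19.2/61.40) ≈ -1.946.

-1.946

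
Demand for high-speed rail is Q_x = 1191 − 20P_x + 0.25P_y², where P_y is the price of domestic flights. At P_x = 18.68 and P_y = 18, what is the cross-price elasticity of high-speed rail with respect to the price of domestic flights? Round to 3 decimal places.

At P_x = 18.68 and P_y = 18: Q_x = 898.4.
∂Q_x/∂P_y = 0.5P_y = 0.5(18) = 9.0000.
ε = (∂Q_x/∂P_y)(P_y/Q_x) = 9.0000 × (18/898.4) ≈ 0.180.

0.180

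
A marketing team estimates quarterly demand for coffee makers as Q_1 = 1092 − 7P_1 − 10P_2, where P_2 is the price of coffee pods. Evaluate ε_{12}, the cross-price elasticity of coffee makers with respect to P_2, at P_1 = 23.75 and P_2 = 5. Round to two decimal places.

-0.06

At P_1 = 23.75 and P_2 = 5: Q_1 = 875.75.
∂Q_1/∂P_2 = -10.
ε = (∂Q_1/∂P_2)(P_2/Q_1) = -10 × (5/875.75) ≈ -0.06.
Since ε < 0, coffee makers and coffee pods are complements.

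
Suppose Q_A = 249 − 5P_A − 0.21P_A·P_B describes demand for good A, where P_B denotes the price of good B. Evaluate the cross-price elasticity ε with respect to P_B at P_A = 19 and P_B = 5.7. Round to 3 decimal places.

-0.173

At P_A = 19 and P_B = 5.7: Q_A = 131.257.
∂Q_A/∂P_B = -0.21P_A = -0.21(19) = -3.9900.
ε = (∂Q_A/∂P_B)(P_B/Q_A) = -3.9900 × (5.7/131.257) ≈ -0.173.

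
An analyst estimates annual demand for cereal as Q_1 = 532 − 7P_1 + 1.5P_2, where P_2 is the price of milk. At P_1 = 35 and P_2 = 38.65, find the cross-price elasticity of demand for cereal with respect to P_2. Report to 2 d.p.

At P_1 = 35 and P_2 = 38.65: Q_1 = 344.975.
∂Q_1/∂P_2 = 1.5.
ε = (∂Q_1/∂P_2)(P_2/Q_1) = 1.5 × (38.65/344.975) ≈ 0.17.
Since ε > 0, cereal and milk are substitutes.

0.17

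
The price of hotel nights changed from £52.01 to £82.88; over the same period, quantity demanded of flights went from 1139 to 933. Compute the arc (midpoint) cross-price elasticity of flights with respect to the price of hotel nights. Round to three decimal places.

-0.434

ΔQ_A = 933 − 1139 = -206; ΔP_B = 82.88 − 52.01 = 30.87.
Midpoints: Q̄_A = 1036.0, P̄_B = 67.44.
ε = (ΔQ_A/Q̄_A)/(ΔP_B/P̄_B) = (-206/1036.0)/(30.87/67.44) ≈ -0.434.
ε < 0: flights and hotel nights are complements.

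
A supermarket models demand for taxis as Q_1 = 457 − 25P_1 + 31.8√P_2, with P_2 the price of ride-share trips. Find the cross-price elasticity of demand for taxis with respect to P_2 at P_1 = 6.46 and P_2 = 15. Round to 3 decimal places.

At P_1 = 6.46 and P_2 = 15: Q_1 = 418.661.
∂Q_1/∂P_2 = 31.8/(2√P_2) = 31.8/(2√15) = 4.1054.
ε = (∂Q_1/∂P_2)(P_2/Q_1) = 4.1054 × (15/418.661) ≈ 0.147.

0.147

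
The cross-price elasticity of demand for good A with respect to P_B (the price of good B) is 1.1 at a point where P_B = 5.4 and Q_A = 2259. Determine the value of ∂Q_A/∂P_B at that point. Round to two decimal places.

460.17

ε = (∂Q_A/∂P_B)·(P_B/Q_A) ⇒ ∂Q_A/∂P_B = ε·Q_A/P_B = 1.1 × 2259/5.4 ≈ 460.17.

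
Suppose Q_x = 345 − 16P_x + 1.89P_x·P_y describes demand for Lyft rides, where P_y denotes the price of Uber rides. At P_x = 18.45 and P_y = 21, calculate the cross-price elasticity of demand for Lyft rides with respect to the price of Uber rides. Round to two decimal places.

0.94

At P_x = 18.45 and P_y = 21: Q_x = 782.081.
∂Q_x/∂P_y = 1.89P_x = 1.89(18.45) = 34.8705.
ε = (∂Q_x/∂P_y)(P_y/Q_x) = 34.8705 × (21/782.081) ≈ 0.94.
ε > 0: substitutes.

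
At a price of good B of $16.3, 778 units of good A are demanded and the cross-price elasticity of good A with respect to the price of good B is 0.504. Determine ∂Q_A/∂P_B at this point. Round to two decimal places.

ε = (∂Q_A/∂P_B)·(P_B/Q_A) ⇒ ∂Q_A/∂P_B = ε·Q_A/P_B = 0.504 × 778/16.3 ≈ 24.06.

24.06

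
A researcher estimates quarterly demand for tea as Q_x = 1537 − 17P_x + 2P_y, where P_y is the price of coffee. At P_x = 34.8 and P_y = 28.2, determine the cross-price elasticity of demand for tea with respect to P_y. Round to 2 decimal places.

At P_x = 34.8 and P_y = 28.2: Q_x = 1001.8.
∂Q_x/∂P_y = 2.
ε = (∂Q_x/∂P_y)(P_y/Q_x) = 2 × (28.2/1001.8) ≈ 0.06.

0.06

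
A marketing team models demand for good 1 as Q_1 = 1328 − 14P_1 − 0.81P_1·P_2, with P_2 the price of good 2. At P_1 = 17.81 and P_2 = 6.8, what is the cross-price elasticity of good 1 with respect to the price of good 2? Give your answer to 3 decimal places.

At P_1 = 17.81 and P_2 = 6.8: Q_1 = 980.563.
∂Q_1/∂P_2 = -0.81P_1 = -0.81(17.81) = -14.4261.
ε = (∂Q_1/∂P_2)(P_2/Q_1) = -14.4261 × (6.8/980.563) ≈ -0.100.
ε < 0: complements.

-0.100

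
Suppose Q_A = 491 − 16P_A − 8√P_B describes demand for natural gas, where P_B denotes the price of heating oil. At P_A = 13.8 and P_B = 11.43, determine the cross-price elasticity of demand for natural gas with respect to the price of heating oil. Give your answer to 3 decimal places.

-0.056

At P_A = 13.8 and P_B = 11.43: Q_A = 243.153.
∂Q_A/∂P_B = -8/(2√P_B) = -8/(2√11.43) = -1.1831.
ε = (∂Q_A/∂P_B)(P_B/Q_A) = -1.1831 × (11.43/243.153) ≈ -0.056.
ε < 0: complements.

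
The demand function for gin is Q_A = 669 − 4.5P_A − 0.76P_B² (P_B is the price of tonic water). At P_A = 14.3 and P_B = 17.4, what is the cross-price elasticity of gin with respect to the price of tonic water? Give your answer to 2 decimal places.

-1.23

At P_A = 14.3 and P_B = 17.4: Q_A = 374.552.
∂Q_A/∂P_B = -1.52P_B = -1.52(17.4) = -26.4480.
ε = (∂Q_A/∂P_B)(P_B/Q_A) = -26.4480 × (17.4/374.552) ≈ -1.23.
ε < 0: complements.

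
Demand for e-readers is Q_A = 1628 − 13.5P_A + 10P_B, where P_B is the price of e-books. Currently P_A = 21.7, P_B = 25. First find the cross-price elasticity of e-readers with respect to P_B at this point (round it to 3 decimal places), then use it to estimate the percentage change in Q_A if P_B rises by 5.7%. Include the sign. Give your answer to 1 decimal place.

At P_A = 21.7, P_B = 25: Q_A = 1585.05.
∂Q_A/∂P_B = 10.
ε = (∂Q_A/∂P_B)(P_B/Q_A) = 10.0000 × 25/1585.05 ≈ 0.158.
%ΔQ_A ≈ ε × %ΔP_B = 0.158 × (5.7%) = 0.9%.

0.9%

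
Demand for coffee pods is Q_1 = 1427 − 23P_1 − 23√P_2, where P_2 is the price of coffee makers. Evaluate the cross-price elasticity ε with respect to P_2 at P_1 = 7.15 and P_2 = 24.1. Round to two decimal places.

-0.05

At P_1 = 7.15 and P_2 = 24.1: Q_1 = 1149.639.
∂Q_1/∂P_2 = -23/(2√P_2) = -23/(2√24.1) = -2.3426.
ε = (∂Q_1/∂P_2)(P_2/Q_1) = -2.3426 × (24.1/1149.639) ≈ -0.05.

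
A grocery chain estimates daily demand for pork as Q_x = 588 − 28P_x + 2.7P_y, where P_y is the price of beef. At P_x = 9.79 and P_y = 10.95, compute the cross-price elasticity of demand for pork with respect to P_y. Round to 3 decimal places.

At P_x = 9.79 and P_y = 10.95: Q_x = 343.445.
∂Q_x/∂P_y = 2.7.
ε = (∂Q_x/∂P_y)(P_y/Q_x) = 2.7 × (10.95/343.445) ≈ 0.086.

0.086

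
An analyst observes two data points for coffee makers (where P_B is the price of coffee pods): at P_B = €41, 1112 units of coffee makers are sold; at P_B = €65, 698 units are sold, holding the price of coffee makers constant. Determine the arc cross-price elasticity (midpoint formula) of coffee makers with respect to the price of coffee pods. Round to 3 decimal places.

ΔQ_A = 698 − 1112 = -414; ΔP_B = 65 − 41 = 24.
Midpoints: Q̄_A = 905.0, P̄_B = 53.00.
ε = (ΔQ_A/Q̄_A)/(ΔP_B/P̄_B) = (-414/905.0)/(24/53.00) ≈ -1.010.

-1.010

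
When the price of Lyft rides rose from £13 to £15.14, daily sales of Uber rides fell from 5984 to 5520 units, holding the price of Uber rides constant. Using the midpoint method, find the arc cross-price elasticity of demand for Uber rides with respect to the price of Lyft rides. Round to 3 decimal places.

-0.530

ΔQ_A = 5520 − 5984 = -464; ΔP_B = 15.14 − 13 = 2.14.
Midpoints: Q̄_A = 5752.0, P̄_B = 14.07.
ε = (ΔQ_A/Q̄_A)/(ΔP_B/P̄_B) = (-464/5752.0)/(2.14/14.07) ≈ -0.530.
ε < 0: Uber rides and Lyft rides are complements.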